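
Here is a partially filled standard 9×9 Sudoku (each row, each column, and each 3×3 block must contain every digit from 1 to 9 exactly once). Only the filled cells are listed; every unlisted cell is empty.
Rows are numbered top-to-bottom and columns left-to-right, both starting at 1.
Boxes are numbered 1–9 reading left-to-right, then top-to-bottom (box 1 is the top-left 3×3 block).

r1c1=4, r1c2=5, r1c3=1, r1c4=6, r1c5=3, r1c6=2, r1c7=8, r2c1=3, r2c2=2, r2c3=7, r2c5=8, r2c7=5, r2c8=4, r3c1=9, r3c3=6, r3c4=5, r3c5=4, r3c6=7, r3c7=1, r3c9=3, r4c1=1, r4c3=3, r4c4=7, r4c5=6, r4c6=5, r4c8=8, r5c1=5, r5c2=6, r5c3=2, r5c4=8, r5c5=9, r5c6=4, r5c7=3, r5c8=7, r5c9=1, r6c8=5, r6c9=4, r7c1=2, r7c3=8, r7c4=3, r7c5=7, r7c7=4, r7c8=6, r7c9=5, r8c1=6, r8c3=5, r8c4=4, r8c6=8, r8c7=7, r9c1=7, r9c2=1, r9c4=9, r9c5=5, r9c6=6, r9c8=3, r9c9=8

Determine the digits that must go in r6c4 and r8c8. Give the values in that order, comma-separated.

2,1

For r6c4:
  Consider where 2 can go in column 4.
  r2c4 is out (row 2 already has a 2).
  So the only cell in column 4 that can hold 2 is r6c4.
  So r6c4 = 2.
For r8c8:
  Consider where 1 can go in box 9.
  r8c9 is out (column 9 already has a 1).
  r9c7 is out (row 9 already has a 1).
  So the only cell in box 9 that can hold 1 is r8c8.
  So r8c8 = 1.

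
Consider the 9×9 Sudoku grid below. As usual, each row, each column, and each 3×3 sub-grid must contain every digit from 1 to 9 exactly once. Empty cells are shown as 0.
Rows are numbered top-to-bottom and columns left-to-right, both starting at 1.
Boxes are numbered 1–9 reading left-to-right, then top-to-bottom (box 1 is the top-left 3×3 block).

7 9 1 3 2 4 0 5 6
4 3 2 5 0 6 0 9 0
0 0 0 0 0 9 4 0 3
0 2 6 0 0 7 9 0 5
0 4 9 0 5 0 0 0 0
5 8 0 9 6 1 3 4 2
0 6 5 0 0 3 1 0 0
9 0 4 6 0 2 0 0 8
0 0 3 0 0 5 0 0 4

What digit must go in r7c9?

9

Cell r7c9 itself could take any of {7, 9} by direct elimination.
Consider where 9 can go in column 9.
r2c9 is out (row 2 already has a 9).
r5c9 is out (row 5 already has a 9).
So the only cell in column 9 that can hold 9 is r7c9.
Therefore r7c9 = 9.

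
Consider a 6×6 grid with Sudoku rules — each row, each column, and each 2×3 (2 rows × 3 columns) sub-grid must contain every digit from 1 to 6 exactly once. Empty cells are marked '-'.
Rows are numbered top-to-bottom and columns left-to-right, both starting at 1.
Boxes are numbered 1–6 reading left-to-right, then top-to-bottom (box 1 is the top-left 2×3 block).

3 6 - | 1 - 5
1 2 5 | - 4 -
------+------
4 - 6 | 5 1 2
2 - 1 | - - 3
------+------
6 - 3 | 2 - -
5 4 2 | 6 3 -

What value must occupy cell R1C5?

Row 1 already contains {1, 3, 5, 6}.
Column 5 already contains {1, 3, 4}.
Its 2×3 block (box 2) already contains {1, 4, 5}.
The only value from 1–6 not eliminated is 2, so R1C5 = 2.

2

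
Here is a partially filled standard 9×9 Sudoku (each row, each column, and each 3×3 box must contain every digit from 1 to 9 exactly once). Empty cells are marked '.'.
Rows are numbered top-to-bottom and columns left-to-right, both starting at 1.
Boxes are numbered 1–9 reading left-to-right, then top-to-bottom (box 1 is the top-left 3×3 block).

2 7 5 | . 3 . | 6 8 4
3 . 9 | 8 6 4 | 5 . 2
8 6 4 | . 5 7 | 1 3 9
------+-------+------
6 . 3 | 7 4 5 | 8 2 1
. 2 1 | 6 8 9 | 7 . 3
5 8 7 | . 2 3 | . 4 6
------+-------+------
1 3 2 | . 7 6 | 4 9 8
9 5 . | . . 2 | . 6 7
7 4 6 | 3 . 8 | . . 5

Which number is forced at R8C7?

Row 8 already contains {2, 5, 6, 7, 9}.
Column 7 already contains {1, 4, 5, 6, 7, 8}.
Its 3×3 block (box 9) already contains {4, 5, 6, 7, 8, 9}.
The only value from 1–9 not eliminated is 3, so R8C7 = 3.

3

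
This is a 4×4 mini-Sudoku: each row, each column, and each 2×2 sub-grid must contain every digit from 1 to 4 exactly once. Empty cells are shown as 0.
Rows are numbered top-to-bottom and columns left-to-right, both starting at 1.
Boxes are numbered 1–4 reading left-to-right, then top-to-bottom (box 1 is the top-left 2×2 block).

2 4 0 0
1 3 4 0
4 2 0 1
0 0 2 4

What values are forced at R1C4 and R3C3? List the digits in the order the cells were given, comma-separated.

For R1C4:
  Row 1 already contains {2, 4}.
  Column 4 already contains {1, 4}.
  Its 2×2 block (box 2) already contains {4}.
  The only value from 1–4 not eliminated is 3, so R1C4 = 3.
For R3C3:
  Row 3 already contains {1, 2, 4}.
  Column 3 already contains {2, 4}.
  Its 2×2 block (box 4) already contains {1, 2, 4}.
  The only value from 1–4 not eliminated is 3, so R3C3 = 3.

3,3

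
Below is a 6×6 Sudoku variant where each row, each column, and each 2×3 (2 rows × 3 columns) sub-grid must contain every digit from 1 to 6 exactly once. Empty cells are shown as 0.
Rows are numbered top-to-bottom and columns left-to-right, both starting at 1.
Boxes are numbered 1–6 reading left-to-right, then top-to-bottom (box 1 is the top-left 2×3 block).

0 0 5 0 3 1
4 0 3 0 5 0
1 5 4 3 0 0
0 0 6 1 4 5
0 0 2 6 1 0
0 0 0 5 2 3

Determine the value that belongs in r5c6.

4

Row 5 already contains {1, 2, 6}.
Column 6 already contains {1, 3, 5}.
Its 2×3 block (box 6) already contains {1, 2, 3, 5, 6}.
The only value from 1–6 not eliminated is 4, so r5c6 = 4.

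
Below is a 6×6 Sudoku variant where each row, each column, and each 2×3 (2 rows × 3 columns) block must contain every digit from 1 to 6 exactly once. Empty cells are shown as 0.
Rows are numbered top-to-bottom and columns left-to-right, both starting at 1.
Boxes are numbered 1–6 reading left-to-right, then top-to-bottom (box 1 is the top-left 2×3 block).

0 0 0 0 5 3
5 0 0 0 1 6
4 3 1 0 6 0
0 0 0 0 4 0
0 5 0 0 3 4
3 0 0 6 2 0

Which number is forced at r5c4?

Row 5 already contains {3, 4, 5}.
Column 4 already contains {6}.
Its 2×3 block (box 6) already contains {2, 3, 4, 6}.
The only value from 1–6 not eliminated is 1, so r5c4 = 1.

1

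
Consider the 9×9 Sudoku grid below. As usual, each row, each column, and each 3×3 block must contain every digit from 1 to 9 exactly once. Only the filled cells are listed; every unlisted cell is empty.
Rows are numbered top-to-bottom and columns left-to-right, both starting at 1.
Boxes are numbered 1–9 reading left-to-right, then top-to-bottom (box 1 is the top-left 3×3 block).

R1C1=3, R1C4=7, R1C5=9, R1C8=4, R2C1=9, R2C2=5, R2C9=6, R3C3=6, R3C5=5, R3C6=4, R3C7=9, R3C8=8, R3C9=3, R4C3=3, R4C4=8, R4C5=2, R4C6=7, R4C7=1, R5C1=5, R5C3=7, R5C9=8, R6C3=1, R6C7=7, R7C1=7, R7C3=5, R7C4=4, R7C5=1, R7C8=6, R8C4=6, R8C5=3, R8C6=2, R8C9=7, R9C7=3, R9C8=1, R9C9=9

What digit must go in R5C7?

Cell R5C7 itself could take any of {2, 4, 6} by direct elimination.
Consider where 6 can go in box 6.
R4C8 is out (column 8 already has a 6).
R4C9 is out (column 9 already has a 6).
R5C8 is out (column 8 already has a 6).
R6C8 is out (column 8 already has a 6).
R6C9 is out (column 9 already has a 6).
So the only cell in box 6 that can hold 6 is R5C7.
Therefore R5C7 = 6.

6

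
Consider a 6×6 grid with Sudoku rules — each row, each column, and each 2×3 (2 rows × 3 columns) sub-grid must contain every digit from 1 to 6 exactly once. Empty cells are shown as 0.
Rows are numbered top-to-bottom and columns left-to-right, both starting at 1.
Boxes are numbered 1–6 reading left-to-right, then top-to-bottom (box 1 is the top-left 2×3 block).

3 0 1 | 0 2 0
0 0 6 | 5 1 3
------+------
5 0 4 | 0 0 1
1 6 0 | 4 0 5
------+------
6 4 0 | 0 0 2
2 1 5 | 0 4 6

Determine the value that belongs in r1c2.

Row 1 already contains {1, 2, 3}.
Column 2 already contains {1, 4, 6}.
Its 2×3 block (box 1) already contains {1, 3, 6}.
The only value from 1–6 not eliminated is 5, so r1c2 = 5.

5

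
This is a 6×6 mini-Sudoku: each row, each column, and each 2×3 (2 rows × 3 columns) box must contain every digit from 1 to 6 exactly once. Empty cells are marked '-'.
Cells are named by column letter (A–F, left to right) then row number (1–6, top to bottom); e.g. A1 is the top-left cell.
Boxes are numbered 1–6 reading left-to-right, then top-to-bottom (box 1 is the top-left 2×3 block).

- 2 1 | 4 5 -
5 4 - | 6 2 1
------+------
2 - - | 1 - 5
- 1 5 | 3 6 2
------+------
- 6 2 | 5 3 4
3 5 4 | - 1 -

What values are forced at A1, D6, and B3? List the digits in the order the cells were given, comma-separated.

6,2,3

For A1:
  Row 1 already contains {1, 2, 4, 5}.
  Column A already contains {2, 3, 5}.
  Its 2×3 block (box 1) already contains {1, 2, 4, 5}.
  The only value from 1–6 not eliminated is 6, so A1 = 6.
For D6:
  Row 6 already contains {1, 3, 4, 5}.
  Column D already contains {1, 3, 4, 5, 6}.
  Its 2×3 block (box 6) already contains {1, 3, 4, 5}.
  The only value from 1–6 not eliminated is 2, so D6 = 2.
For B3:
  Row 3 already contains {1, 2, 5}.
  Column B already contains {1, 2, 4, 5, 6}.
  Its 2×3 block (box 3) already contains {1, 2, 5}.
  The only value from 1–6 not eliminated is 3, so B3 = 3.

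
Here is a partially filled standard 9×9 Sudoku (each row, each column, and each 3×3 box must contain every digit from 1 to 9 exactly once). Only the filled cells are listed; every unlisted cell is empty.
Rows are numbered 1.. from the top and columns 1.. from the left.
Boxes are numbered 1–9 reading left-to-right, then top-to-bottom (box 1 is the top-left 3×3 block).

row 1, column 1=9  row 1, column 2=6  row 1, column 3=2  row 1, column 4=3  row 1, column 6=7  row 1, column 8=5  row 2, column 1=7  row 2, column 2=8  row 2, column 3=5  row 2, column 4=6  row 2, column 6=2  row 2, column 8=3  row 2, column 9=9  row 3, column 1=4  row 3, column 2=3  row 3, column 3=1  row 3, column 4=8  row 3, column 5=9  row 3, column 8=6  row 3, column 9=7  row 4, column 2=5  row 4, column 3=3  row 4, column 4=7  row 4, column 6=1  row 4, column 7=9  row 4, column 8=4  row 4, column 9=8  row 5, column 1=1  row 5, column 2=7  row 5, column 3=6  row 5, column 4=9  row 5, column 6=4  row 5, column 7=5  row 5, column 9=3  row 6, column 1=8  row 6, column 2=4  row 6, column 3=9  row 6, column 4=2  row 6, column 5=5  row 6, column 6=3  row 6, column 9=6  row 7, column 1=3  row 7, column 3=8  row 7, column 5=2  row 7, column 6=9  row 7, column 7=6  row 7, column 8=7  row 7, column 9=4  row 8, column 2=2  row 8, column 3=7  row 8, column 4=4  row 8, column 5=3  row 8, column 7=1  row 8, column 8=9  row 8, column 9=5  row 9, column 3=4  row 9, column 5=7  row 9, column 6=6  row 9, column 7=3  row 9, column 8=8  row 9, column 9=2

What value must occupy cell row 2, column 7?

Row 2 already contains {2, 3, 5, 6, 7, 8, 9}.
Column 7 already contains {1, 3, 5, 6, 9}.
Its 3×3 block (box 3) already contains {3, 5, 6, 7, 9}.
The only value from 1–9 not eliminated is 4, so row 2, column 7 = 4.

4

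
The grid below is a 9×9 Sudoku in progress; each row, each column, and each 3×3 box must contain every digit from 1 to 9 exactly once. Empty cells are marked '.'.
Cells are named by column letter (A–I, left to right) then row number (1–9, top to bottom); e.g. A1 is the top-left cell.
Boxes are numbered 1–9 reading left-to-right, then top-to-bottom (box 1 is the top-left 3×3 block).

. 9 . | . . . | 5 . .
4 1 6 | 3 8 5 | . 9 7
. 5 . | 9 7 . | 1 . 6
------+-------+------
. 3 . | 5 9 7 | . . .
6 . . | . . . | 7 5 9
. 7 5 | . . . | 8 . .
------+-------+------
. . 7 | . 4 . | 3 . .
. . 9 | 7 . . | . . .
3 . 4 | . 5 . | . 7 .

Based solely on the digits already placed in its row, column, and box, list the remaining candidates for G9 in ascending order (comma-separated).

Row 9 already contains {3, 4, 5, 7}.
Column G already contains {1, 3, 5, 7, 8}.
Its 3×3 block (box 9) already contains {3, 7}.
Removing those from 1–9 leaves {2, 6, 9} as the candidates for G9.

2,6,9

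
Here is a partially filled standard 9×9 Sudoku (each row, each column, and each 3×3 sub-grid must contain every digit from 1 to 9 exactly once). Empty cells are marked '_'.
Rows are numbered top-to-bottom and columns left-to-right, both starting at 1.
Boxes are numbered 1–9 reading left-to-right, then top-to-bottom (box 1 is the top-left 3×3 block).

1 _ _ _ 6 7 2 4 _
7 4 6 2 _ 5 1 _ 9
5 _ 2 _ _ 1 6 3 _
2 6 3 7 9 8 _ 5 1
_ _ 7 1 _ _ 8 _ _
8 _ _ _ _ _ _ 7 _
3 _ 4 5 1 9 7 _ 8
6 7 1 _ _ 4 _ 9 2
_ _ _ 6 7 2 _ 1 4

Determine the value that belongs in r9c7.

Cell r9c7 itself could take any of {3, 5} by direct elimination.
Consider where 3 can go in row 9.
r9c1 is out (column 1 already has a 3).
r9c2 is out (box 7 already has a 3).
r9c3 is out (column 3 already has a 3).
So the only cell in row 9 that can hold 3 is r9c7.
Therefore r9c7 = 3.

3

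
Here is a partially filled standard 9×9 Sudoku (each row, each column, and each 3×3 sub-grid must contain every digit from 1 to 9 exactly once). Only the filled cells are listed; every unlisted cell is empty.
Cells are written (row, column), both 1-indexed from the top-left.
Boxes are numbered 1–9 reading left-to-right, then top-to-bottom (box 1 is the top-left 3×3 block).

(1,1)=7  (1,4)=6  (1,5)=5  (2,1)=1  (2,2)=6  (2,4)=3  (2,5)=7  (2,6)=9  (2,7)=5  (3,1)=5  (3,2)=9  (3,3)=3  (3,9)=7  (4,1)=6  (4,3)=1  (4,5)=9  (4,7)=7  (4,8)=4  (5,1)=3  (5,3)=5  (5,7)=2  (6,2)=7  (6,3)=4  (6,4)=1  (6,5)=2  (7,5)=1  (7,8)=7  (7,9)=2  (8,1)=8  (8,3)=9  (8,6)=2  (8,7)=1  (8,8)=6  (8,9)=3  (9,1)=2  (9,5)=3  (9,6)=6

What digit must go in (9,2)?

1

Cell (9,2) itself could take any of {1, 4, 5} by direct elimination.
Consider where 1 can go in row 9.
(9,3) is out (column 3 already has a 1).
(9,4) is out (column 4 already has a 1).
(9,7) is out (column 7 already has a 1).
(9,8) is out (box 9 already has a 1).
(9,9) is out (box 9 already has a 1).
So the only cell in row 9 that can hold 1 is (9,2).
Therefore (9,2) = 1.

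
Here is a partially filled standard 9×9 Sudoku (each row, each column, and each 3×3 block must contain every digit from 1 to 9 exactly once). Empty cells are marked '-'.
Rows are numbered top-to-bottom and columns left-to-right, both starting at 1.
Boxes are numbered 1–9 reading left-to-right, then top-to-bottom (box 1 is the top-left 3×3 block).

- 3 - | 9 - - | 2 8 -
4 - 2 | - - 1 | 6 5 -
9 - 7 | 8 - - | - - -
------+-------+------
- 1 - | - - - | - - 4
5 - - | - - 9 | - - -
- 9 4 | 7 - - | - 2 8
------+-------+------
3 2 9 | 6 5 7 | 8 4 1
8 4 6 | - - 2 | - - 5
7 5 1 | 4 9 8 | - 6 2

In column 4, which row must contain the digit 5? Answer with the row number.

4

Consider where 5 can go in column 4.
R2C4 is out (row 2 already has a 5).
R5C4 is out (row 5 already has a 5).
R8C4 is out (row 8 already has a 5).
So the only cell in column 4 that can hold 5 is R4C4.
That is row 4.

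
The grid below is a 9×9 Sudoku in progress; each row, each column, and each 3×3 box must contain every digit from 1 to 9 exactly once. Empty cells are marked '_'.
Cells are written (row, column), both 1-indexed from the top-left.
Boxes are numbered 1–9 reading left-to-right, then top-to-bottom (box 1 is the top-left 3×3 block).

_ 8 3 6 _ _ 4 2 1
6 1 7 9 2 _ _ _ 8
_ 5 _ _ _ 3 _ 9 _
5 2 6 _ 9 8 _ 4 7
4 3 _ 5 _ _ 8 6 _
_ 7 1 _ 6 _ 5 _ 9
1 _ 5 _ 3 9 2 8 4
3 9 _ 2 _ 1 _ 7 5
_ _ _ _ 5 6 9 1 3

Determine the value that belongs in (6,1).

Row 6 already contains {1, 5, 6, 7, 9}.
Column 1 already contains {1, 3, 4, 5, 6}.
Its 3×3 block (box 4) already contains {1, 2, 3, 4, 5, 6, 7}.
The only value from 1–9 not eliminated is 8, so (6,1) = 8.

8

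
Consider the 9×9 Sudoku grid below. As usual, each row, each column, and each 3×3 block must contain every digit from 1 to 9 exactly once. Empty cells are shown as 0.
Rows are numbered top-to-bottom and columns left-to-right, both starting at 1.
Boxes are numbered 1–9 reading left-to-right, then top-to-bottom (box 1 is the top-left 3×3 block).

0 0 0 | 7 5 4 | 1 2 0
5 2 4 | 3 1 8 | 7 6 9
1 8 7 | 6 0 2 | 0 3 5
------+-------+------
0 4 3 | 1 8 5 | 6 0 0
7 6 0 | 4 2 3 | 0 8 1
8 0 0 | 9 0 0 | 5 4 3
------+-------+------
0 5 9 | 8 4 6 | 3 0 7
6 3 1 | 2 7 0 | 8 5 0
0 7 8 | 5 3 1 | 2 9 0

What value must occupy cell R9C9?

Cell R9C9 itself could take any of {4, 6} by direct elimination.
Consider where 6 can go in box 9.
R7C8 is out (row 7 already has a 6).
R8C9 is out (row 8 already has a 6).
So the only cell in box 9 that can hold 6 is R9C9.
Therefore R9C9 = 6.

6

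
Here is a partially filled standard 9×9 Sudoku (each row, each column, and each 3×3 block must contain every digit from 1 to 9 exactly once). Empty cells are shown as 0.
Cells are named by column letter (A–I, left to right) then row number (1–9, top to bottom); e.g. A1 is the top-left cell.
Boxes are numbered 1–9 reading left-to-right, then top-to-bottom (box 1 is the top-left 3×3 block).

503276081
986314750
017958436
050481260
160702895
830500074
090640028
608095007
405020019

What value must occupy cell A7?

3

Cell A7 itself could take any of {3, 7} by direct elimination.
Consider where 3 can go in column A.
A3 is out (row 3 already has a 3).
A4 is out (box 4 already has a 3).
So the only cell in column A that can hold 3 is A7.
Therefore A7 = 3.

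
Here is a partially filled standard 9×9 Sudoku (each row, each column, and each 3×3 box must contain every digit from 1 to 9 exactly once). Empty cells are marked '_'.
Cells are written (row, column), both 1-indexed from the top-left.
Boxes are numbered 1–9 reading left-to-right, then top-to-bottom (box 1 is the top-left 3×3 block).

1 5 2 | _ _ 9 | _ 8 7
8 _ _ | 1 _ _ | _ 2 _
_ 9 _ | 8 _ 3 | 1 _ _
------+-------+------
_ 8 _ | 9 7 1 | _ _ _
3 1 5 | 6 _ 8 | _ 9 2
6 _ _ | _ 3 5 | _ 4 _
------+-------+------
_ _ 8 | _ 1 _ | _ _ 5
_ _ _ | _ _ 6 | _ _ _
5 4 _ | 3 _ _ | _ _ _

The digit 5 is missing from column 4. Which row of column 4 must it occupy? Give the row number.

Consider where 5 can go in column 4.
(1,4) is out (row 1 already has a 5).
(6,4) is out (row 6 already has a 5).
(7,4) is out (row 7 already has a 5).
So the only cell in column 4 that can hold 5 is (8,4).
That is row 8.

8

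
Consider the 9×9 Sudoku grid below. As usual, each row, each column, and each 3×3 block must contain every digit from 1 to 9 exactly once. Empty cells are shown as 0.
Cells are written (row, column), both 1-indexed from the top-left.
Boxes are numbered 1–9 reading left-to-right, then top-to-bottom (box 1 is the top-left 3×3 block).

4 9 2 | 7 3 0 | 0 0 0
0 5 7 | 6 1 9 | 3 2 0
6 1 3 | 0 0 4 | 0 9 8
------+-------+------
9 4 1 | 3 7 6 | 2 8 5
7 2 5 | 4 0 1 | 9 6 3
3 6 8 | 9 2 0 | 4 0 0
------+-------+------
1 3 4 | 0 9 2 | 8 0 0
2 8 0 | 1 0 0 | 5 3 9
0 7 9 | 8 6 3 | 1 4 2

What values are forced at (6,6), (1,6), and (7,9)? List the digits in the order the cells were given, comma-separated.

For (6,6):
  Row 6 already contains {2, 3, 4, 6, 8, 9}.
  Column 6 already contains {1, 2, 3, 4, 6, 9}.
  Its 3×3 block (box 5) already contains {1, 2, 3, 4, 6, 7, 9}.
  The only value from 1–9 not eliminated is 5, so (6,6) = 5.
For (1,6):
  Consider where 8 can go in box 2.
  (3,4) is out (row 3 already has a 8).
  (3,5) is out (row 3 already has a 8).
  So the only cell in box 2 that can hold 8 is (1,6).
  So (1,6) = 8.
For (7,9):
  Consider where 6 can go in row 7.
  (7,4) is out (column 4 already has a 6).
  (7,8) is out (column 8 already has a 6).
  So the only cell in row 7 that can hold 6 is (7,9).
  So (7,9) = 6.

5,8,6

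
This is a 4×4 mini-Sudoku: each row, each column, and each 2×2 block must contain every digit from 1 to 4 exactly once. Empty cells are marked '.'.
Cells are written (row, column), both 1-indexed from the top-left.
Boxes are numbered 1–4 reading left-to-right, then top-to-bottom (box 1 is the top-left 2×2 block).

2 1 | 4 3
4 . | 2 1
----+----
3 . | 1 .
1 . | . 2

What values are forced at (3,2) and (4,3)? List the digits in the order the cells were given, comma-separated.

2,3

For (3,2):
  Consider where 2 can go in box 3.
  (4,2) is out (row 4 already has a 2).
  So the only cell in box 3 that can hold 2 is (3,2).
  So (3,2) = 2.
For (4,3):
  Row 4 already contains {1, 2}.
  Column 3 already contains {1, 2, 4}.
  Its 2×2 block (box 4) already contains {1, 2}.
  The only value from 1–4 not eliminated is 3, so (4,3) = 3.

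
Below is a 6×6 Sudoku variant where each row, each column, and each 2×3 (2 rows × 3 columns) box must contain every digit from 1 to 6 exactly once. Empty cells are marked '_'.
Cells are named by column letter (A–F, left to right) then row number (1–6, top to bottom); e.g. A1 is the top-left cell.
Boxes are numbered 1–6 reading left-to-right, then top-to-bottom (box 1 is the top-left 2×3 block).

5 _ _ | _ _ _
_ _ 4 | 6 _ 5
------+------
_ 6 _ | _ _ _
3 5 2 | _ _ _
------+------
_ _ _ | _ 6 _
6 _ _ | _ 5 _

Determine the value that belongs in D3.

5

Cell D3 itself could take any of {1, 2, 3, 4, 5} by direct elimination.
Consider where 5 can go in row 3.
A3 is out (column A already has a 5).
C3 is out (box 3 already has a 5).
E3 is out (column E already has a 5).
F3 is out (column F already has a 5).
So the only cell in row 3 that can hold 5 is D3.
Therefore D3 = 5.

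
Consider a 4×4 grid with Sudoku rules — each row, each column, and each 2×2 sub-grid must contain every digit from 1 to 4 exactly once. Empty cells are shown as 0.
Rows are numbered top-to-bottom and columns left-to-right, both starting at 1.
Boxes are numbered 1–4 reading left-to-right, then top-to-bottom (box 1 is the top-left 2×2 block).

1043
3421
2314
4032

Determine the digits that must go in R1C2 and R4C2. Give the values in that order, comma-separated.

For R1C2:
  Row 1 already contains {1, 3, 4}.
  Column 2 already contains {3, 4}.
  Its 2×2 block (box 1) already contains {1, 3, 4}.
  The only value from 1–4 not eliminated is 2, so R1C2 = 2.
For R4C2:
  Row 4 already contains {2, 3, 4}.
  Column 2 already contains {3, 4}.
  Its 2×2 block (box 3) already contains {2, 3, 4}.
  The only value from 1–4 not eliminated is 1, so R4C2 = 1.

2,1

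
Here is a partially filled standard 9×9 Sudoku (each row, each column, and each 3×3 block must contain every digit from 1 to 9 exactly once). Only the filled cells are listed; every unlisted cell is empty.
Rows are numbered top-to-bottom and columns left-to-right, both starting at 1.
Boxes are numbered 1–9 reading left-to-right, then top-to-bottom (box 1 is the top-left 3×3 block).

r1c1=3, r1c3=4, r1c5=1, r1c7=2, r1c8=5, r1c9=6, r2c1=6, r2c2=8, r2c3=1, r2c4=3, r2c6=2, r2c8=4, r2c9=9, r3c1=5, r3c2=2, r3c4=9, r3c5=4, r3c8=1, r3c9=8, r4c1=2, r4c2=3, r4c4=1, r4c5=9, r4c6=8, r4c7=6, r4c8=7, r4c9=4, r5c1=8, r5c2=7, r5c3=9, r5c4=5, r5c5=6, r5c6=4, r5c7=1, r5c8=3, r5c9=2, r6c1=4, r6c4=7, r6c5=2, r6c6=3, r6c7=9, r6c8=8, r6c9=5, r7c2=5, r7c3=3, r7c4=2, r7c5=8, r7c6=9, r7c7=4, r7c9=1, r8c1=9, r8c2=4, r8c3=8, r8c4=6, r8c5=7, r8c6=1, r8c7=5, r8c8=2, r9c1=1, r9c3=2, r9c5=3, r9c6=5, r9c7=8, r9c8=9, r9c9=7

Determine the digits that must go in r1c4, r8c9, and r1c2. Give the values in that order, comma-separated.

For r1c4:
  Row 1 already contains {1, 2, 3, 4, 5, 6}.
  Column 4 already contains {1, 2, 3, 5, 6, 7, 9}.
  Its 3×3 block (box 2) already contains {1, 2, 3, 4, 9}.
  The only value from 1–9 not eliminated is 8, so r1c4 = 8.
For r8c9:
  Row 8 already contains {1, 2, 4, 5, 6, 7, 8, 9}.
  Column 9 already contains {1, 2, 4, 5, 6, 7, 8, 9}.
  Its 3×3 block (box 9) already contains {1, 2, 4, 5, 7, 8, 9}.
  The only value from 1–9 not eliminated is 3, so r8c9 = 3.
For r1c2:
  Row 1 already contains {1, 2, 3, 4, 5, 6}.
  Column 2 already contains {2, 3, 4, 5, 7, 8}.
  Its 3×3 block (box 1) already contains {1, 2, 3, 4, 5, 6, 8}.
  The only value from 1–9 not eliminated is 9, so r1c2 = 9.

8,3,9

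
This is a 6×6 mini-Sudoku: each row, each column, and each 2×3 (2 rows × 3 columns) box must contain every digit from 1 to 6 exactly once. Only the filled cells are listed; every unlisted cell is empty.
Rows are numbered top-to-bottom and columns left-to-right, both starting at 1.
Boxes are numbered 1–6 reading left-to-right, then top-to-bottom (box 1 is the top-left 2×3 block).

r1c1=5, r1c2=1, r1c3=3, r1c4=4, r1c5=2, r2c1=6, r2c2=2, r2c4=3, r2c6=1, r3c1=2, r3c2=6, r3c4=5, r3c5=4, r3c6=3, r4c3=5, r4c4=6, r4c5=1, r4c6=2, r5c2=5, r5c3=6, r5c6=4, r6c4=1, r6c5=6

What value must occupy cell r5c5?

Row 5 already contains {4, 5, 6}.
Column 5 already contains {1, 2, 4, 6}.
Its 2×3 block (box 6) already contains {1, 4, 6}.
The only value from 1–6 not eliminated is 3, so r5c5 = 3.

3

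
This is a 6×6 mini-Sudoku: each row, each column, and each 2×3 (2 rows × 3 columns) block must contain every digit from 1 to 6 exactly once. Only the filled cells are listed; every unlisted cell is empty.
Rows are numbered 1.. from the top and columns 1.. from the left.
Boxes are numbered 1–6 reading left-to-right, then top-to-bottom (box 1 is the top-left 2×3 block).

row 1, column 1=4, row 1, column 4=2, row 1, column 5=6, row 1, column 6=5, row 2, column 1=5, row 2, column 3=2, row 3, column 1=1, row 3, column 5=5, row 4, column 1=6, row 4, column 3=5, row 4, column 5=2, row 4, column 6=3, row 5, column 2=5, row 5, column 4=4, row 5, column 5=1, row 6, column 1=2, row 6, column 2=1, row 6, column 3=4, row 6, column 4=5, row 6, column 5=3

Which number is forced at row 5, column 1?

3

Row 5 already contains {1, 4, 5}.
Column 1 already contains {1, 2, 4, 5, 6}.
Its 2×3 block (box 5) already contains {1, 2, 4, 5}.
The only value from 1–6 not eliminated is 3, so row 5, column 1 = 3.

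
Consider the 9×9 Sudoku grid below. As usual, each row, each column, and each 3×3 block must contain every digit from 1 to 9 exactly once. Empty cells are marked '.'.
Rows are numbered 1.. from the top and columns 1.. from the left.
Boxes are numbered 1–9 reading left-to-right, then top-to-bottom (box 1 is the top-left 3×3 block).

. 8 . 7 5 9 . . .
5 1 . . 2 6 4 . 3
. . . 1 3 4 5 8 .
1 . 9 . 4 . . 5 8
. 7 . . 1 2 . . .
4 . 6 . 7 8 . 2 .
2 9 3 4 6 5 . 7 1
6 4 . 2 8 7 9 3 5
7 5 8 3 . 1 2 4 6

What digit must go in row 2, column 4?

Row 2 already contains {1, 2, 3, 4, 5, 6}.
Column 4 already contains {1, 2, 3, 4, 7}.
Its 3×3 block (box 2) already contains {1, 2, 3, 4, 5, 6, 7, 9}.
The only value from 1–9 not eliminated is 8, so row 2, column 4 = 8.

8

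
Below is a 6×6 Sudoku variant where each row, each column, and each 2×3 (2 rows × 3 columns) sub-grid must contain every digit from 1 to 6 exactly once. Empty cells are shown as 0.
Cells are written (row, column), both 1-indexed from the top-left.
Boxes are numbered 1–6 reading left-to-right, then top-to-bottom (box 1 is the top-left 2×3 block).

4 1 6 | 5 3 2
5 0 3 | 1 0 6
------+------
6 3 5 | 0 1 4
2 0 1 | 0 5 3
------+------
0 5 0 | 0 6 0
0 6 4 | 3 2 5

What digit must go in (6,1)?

1

Row 6 already contains {2, 3, 4, 5, 6}.
Column 1 already contains {2, 4, 5, 6}.
Its 2×3 block (box 5) already contains {4, 5, 6}.
The only value from 1–6 not eliminated is 1, so (6,1) = 1.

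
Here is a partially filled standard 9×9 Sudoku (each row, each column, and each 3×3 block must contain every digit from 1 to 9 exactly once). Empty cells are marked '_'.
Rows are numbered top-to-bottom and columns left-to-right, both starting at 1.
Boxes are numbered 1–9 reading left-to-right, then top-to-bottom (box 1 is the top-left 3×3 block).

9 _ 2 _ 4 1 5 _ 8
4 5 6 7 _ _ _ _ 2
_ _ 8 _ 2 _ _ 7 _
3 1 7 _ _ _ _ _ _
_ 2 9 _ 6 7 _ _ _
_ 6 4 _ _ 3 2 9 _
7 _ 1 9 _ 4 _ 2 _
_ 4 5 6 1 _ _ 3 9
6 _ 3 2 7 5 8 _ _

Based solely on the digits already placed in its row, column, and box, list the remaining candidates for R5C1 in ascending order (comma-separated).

5,8

Row 5 already contains {2, 6, 7, 9}.
Column 1 already contains {3, 4, 6, 7, 9}.
Its 3×3 block (box 4) already contains {1, 2, 3, 4, 6, 7, 9}.
Removing those from 1–9 leaves {5, 8} as the candidates for R5C1.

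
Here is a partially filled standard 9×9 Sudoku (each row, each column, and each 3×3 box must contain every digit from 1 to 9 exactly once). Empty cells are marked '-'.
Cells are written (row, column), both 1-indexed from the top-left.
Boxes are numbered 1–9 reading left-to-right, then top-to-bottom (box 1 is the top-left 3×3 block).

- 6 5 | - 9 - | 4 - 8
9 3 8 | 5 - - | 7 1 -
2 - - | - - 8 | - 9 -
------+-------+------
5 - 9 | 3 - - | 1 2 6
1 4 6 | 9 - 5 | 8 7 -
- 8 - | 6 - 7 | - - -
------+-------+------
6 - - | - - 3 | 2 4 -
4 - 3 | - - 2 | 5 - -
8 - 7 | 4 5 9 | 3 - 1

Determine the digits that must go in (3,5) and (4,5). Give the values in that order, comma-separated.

For (3,5):
  Consider where 3 can go in box 2.
  (1,4) is out (column 4 already has a 3).
  (1,6) is out (column 6 already has a 3).
  (2,5) is out (row 2 already has a 3).
  (2,6) is out (row 2 already has a 3).
  (3,4) is out (column 4 already has a 3).
  So the only cell in box 2 that can hold 3 is (3,5).
  So (3,5) = 3.
For (4,5):
  Consider where 8 can go in box 5.
  (4,6) is out (column 6 already has a 8).
  (5,5) is out (row 5 already has a 8).
  (6,5) is out (row 6 already has a 8).
  So the only cell in box 5 that can hold 8 is (4,5).
  So (4,5) = 8.

3,8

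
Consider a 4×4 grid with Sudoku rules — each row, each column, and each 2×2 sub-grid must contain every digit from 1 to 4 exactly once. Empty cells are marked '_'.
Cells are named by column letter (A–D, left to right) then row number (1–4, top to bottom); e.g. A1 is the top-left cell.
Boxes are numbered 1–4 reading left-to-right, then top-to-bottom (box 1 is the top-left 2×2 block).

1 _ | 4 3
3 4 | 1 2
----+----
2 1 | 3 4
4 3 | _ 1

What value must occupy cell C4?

Row 4 already contains {1, 3, 4}.
Column C already contains {1, 3, 4}.
Its 2×2 block (box 4) already contains {1, 3, 4}.
The only value from 1–4 not eliminated is 2, so C4 = 2.

2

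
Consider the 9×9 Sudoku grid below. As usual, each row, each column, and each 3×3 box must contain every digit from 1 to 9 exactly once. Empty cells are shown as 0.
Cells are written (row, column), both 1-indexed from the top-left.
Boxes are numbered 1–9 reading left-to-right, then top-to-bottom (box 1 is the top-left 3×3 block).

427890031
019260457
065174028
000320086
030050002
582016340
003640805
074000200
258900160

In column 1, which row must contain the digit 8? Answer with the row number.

2

Consider where 8 can go in column 1.
(3,1) is out (row 3 already has a 8).
(4,1) is out (row 4 already has a 8).
(5,1) is out (box 4 already has a 8).
(7,1) is out (row 7 already has a 8).
(8,1) is out (box 7 already has a 8).
So the only cell in column 1 that can hold 8 is (2,1).
That is row 2.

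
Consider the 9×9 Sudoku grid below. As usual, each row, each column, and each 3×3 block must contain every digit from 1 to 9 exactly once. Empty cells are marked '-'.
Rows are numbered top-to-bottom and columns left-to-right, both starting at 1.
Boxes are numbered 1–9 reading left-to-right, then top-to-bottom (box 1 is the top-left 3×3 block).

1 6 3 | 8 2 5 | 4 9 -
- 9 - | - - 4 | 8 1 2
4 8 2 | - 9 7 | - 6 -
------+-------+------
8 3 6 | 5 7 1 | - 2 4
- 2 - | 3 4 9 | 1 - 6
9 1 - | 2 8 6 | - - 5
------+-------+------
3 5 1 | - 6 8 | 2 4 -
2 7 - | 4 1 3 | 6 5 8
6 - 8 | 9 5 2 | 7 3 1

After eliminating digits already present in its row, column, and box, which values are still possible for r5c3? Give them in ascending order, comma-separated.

Row 5 already contains {1, 2, 3, 4, 6, 9}.
Column 3 already contains {1, 2, 3, 6, 8}.
Its 3×3 block (box 4) already contains {1, 2, 3, 6, 8, 9}.
Removing those from 1–9 leaves {5, 7} as the candidates for r5c3.

5,7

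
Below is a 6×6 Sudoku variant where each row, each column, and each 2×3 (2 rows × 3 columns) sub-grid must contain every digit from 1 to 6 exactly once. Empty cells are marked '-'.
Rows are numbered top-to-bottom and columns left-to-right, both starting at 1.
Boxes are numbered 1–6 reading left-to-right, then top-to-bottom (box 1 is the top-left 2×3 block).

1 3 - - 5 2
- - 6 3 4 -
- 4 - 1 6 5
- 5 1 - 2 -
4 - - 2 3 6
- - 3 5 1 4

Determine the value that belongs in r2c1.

Cell r2c1 itself could take any of {2, 5} by direct elimination.
Consider where 5 can go in box 1.
r1c3 is out (row 1 already has a 5).
r2c2 is out (column 2 already has a 5).
So the only cell in box 1 that can hold 5 is r2c1.
Therefore r2c1 = 5.

5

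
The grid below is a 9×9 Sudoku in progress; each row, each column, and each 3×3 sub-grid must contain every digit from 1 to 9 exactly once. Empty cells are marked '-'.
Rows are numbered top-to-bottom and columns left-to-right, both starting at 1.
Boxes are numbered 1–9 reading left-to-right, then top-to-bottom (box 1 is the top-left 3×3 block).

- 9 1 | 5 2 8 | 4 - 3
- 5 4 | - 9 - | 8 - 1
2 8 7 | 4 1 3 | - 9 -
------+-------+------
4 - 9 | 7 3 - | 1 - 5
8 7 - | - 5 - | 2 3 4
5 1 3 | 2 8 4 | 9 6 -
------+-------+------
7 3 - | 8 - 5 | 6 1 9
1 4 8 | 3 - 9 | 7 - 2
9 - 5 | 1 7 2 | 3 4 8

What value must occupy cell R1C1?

6

Row 1 already contains {1, 2, 3, 4, 5, 8, 9}.
Column 1 already contains {1, 2, 4, 5, 7, 8, 9}.
Its 3×3 block (box 1) already contains {1, 2, 4, 5, 7, 8, 9}.
The only value from 1–9 not eliminated is 6, so R1C1 = 6.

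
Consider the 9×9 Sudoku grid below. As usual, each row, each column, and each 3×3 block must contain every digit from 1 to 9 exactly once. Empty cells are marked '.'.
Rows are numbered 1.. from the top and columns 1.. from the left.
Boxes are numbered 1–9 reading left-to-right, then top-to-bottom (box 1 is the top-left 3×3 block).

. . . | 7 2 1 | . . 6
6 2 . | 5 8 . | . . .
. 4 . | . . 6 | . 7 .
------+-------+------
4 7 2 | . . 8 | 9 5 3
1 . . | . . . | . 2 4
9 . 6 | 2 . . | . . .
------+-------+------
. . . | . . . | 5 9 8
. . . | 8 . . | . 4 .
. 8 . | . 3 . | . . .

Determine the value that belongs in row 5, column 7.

Cell row 5, column 7 itself could take any of {6, 7, 8} by direct elimination.
Consider where 6 can go in box 6.
row 6, column 7 is out (row 6 already has a 6).
row 6, column 8 is out (row 6 already has a 6).
row 6, column 9 is out (row 6 already has a 6).
So the only cell in box 6 that can hold 6 is row 5, column 7.
Therefore row 5, column 7 = 6.

6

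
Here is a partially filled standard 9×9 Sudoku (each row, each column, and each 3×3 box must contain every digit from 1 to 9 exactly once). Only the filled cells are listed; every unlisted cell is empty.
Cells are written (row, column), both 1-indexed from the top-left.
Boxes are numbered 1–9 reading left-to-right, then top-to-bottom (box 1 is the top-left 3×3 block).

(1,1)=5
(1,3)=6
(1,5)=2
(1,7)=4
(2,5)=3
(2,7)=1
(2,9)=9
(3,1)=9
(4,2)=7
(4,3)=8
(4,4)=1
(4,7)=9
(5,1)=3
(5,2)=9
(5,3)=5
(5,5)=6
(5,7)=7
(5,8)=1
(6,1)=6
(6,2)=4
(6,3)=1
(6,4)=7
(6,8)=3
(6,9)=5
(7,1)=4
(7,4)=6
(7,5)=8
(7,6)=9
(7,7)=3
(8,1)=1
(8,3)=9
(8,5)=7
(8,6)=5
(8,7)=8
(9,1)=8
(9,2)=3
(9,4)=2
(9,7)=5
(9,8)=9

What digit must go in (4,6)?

3

Cell (4,6) itself could take any of {2, 3, 4} by direct elimination.
Consider where 3 can go in box 5.
(4,5) is out (column 5 already has a 3).
(5,4) is out (row 5 already has a 3).
(5,6) is out (row 5 already has a 3).
(6,5) is out (row 6 already has a 3).
(6,6) is out (row 6 already has a 3).
So the only cell in box 5 that can hold 3 is (4,6).
Therefore (4,6) = 3.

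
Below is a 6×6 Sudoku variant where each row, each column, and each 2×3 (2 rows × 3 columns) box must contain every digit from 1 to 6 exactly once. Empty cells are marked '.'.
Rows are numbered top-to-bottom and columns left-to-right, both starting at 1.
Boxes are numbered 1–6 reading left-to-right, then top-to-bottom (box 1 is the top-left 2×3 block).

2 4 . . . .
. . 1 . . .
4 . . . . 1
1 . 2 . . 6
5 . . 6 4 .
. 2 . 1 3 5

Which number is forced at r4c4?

4

Cell r4c4 itself could take any of {3, 4, 5} by direct elimination.
Consider where 4 can go in row 4.
r4c2 is out (column 2 already has a 4).
r4c5 is out (column 5 already has a 4).
So the only cell in row 4 that can hold 4 is r4c4.
Therefore r4c4 = 4.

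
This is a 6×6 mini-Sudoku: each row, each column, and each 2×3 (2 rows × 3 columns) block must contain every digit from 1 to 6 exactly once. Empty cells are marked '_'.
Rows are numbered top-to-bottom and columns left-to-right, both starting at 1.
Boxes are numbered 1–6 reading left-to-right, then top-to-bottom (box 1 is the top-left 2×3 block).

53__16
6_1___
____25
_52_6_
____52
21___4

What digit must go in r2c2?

Cell r2c2 itself could take any of {2, 4} by direct elimination.
Consider where 2 can go in column 2.
r3c2 is out (row 3 already has a 2).
r5c2 is out (row 5 already has a 2).
So the only cell in column 2 that can hold 2 is r2c2.
Therefore r2c2 = 2.

2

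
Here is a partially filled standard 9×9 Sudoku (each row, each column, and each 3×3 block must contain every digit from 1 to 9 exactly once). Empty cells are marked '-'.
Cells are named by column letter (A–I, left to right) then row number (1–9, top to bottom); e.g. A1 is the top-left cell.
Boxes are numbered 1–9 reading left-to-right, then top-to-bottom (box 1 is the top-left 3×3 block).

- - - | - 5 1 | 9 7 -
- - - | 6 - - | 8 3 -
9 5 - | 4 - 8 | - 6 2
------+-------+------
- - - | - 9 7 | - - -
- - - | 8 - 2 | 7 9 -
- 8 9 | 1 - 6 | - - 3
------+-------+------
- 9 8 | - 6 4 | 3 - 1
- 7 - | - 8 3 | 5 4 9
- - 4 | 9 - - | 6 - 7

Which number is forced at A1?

Cell A1 itself could take any of {2, 3, 4, 6, 8} by direct elimination.
Consider where 8 can go in box 1.
B1 is out (column B already has a 8). C1 is out (column C already has a 8). A2 is out (row 2 already has a 8). B2 is out (row 2 already has a 8). The remaining empty cells in box 1 are similarly blocked.
So the only cell in box 1 that can hold 8 is A1.
Therefore A1 = 8.

8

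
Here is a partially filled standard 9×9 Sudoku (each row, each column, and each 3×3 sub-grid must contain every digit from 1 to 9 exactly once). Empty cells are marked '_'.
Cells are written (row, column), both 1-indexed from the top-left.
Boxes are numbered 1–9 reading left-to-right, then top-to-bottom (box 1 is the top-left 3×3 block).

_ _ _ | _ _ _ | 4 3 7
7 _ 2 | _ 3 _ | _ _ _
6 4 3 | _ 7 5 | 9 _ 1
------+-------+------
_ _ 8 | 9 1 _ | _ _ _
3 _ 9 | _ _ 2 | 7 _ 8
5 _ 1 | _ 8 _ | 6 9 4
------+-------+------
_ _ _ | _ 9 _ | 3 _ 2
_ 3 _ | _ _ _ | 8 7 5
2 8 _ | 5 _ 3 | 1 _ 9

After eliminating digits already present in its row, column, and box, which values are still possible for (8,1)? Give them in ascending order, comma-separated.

1,4,9

Row 8 already contains {3, 5, 7, 8}.
Column 1 already contains {2, 3, 5, 6, 7}.
Its 3×3 block (box 7) already contains {2, 3, 8}.
Removing those from 1–9 leaves {1, 4, 9} as the candidates for (8,1).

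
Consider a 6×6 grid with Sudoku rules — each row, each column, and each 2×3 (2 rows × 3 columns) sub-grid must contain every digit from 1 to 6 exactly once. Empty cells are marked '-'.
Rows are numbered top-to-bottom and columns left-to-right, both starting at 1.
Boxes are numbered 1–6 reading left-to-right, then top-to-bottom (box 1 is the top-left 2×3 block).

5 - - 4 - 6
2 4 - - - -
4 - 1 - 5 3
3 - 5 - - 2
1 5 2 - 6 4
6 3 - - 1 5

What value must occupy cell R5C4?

3

Row 5 already contains {1, 2, 4, 5, 6}.
Column 4 already contains {4}.
Its 2×3 block (box 6) already contains {1, 4, 5, 6}.
The only value from 1–6 not eliminated is 3, so R5C4 = 3.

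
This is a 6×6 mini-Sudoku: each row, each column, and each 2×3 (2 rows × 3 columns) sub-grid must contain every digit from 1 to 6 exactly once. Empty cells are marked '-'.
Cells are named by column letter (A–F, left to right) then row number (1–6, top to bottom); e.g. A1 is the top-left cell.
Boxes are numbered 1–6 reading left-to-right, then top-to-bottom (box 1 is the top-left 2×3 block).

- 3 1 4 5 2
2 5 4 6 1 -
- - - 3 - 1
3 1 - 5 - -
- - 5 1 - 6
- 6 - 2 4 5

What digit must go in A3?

Cell A3 itself could take any of {4, 5, 6} by direct elimination.
Consider where 5 can go in box 3.
B3 is out (column B already has a 5).
C3 is out (column C already has a 5).
C4 is out (row 4 already has a 5).
So the only cell in box 3 that can hold 5 is A3.
Therefore A3 = 5.

5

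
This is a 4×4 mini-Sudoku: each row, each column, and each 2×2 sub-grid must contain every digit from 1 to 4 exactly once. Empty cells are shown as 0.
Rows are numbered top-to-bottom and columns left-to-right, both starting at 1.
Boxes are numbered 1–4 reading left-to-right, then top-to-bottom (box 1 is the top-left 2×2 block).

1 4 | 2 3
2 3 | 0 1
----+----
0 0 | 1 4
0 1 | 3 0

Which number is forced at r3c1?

3

Row 3 already contains {1, 4}.
Column 1 already contains {1, 2}.
Its 2×2 block (box 3) already contains {1}.
The only value from 1–4 not eliminated is 3, so r3c1 = 3.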